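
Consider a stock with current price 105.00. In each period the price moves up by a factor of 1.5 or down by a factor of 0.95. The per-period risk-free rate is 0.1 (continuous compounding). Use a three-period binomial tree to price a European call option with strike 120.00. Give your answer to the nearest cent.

24.32

Risk-neutral probability p = (e^0.1 − 0.95)/(1.5 − 0.95) = 0.1552/0.5500 = 0.2821
Terminal stock prices: S_uuu = 354.4, S_uud = 224.4, S_udd = 142.1, S_ddd = 90.02
Terminal payoffs (S − K): max(234.4, 0) = 234.4, max(104.4, 0) = 104.4, max(22.14, 0) = 22.14, max(-29.98, 0) = 0
Node uu (S = 236.2): V_uu = e^(−0.1)·[0.2821·234.3750 + 0.7179·104.4375] = 127.6695
Node ud (S = 149.6): V_ud = e^(−0.1)·[0.2821·104.4375 + 0.7179·22.1437] = 41.0445
Node dd (S = 94.76): V_dd = e^(−0.1)·[0.2821·22.1437 + 0.7179·0.0000] = 5.6529
Node u (S = 157.5): V_u = e^(−0.1)·[0.2821·127.6695 + 0.7179·41.0445] = 59.2523
Node d (S = 99.75): V_d = e^(−0.1)·[0.2821·41.0445 + 0.7179·5.6529] = 14.1497
Node 0 (S = 105): V_0 = e^(−0.1)·[0.2821·59.2523 + 0.7179·14.1497] = 24.3170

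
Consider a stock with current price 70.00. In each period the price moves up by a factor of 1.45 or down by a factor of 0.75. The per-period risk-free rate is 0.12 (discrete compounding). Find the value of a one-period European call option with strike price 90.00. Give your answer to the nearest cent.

5.43

Risk-neutral probability p = (1 + 0.12 − 0.75)/(1.45 − 0.75) = 0.3700/0.7000 = 0.5286
Terminal stock prices: S_u = 101.5, S_d = 52.5
Terminal payoffs (S − K): max(11.5, 0) = 11.5, max(-37.5, 0) = 0
Node 0 (S = 70): V_0 = 1/1.12·[0.5286·11.5000 + 0.4714·0.0000] = 5.4273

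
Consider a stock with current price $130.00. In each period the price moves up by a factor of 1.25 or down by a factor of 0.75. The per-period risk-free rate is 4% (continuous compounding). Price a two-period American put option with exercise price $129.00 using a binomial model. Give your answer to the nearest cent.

$14.26

Risk-neutral probability p = (e^0.04 − 0.75)/(1.25 − 0.75) = 0.2908/0.5000 = 0.5816
Terminal stock prices: S_uu = 203.1, S_ud = 121.9, S_dd = 73.12
Terminal payoffs (K − S): max(-74.12, 0) = 0, max(7.125, 0) = 7.125, max(55.88, 0) = 55.88
Node u (S = 162.5): continuation = e^(−0.04)·[0.5816·0.0000 + 0.4184·7.1250] = 2.8641; exercise value = 0.0000 ≤ continuation, so V_u = 2.8641
Node d (S = 97.5): continuation = e^(−0.04)·[0.5816·7.1250 + 0.4184·55.8750] = 26.4418; exercise value = 31.5000 > continuation, so V_d = 31.5000 (exercise)
Node 0 (S = 130): continuation = e^(−0.04)·[0.5816·2.8641 + 0.4184·31.5000] = 14.2627; exercise value = 0.0000 ≤ continuation, so V_0 = 14.2627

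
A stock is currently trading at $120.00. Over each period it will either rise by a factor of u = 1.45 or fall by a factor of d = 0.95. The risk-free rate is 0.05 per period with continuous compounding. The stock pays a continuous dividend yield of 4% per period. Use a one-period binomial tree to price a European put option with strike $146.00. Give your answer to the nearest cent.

$26.78

Per-period risk-free factor R = e^0.05 = 1.0513; dividend-adjusted growth = e^(0.05−0.04) = 1.0101.
Risk-neutral probability p = (1.0101 − 0.95)/(1.45 − 0.95) = 0.0601/0.5000 = 0.1201
Terminal stock prices: S_u = 174, S_d = 114
Terminal payoffs (K − S): max(-28, 0) = 0, max(32, 0) = 32
Node 0 (S = 120): V_0 = e^(−0.05)·[0.1201·0.0000 + 0.8799·32.0000] = 26.7836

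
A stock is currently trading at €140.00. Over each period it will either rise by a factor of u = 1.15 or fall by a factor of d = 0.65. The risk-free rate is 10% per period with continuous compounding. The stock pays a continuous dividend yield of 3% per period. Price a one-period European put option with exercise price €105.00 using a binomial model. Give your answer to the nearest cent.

€1.96

Per-period risk-free factor R = e^0.1 = 1.1052; dividend-adjusted growth = e^(0.1−0.03) = 1.0725.
Risk-neutral probability p = (1.0725 − 0.65)/(1.15 − 0.65) = 0.4225/0.5000 = 0.8450
Terminal stock prices: S_u = 161, S_d = 91
Terminal payoffs (K − S): max(-56, 0) = 0, max(14, 0) = 14
Node 0 (S = 140): V_0 = e^(−0.1)·[0.8450·0.0000 + 0.1550·14.0000] = 1.9633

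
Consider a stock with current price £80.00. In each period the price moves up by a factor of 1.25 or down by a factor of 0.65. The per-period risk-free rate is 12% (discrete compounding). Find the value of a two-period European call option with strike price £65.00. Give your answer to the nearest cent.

£29.35

Risk-neutral probability p = (1 + 0.12 − 0.65)/(1.25 − 0.65) = 0.4700/0.6000 = 0.7833
Terminal stock prices: S_uu = 125, S_ud = 65, S_dd = 33.8
Terminal payoffs (S − K): max(60, 0) = 60, max(0, 0) = 0, max(-31.2, 0) = 0
Node u (S = 100): V_u = 1/1.12·[0.7833·60.0000 + 0.2167·0.0000] = 41.9643
Node d (S = 52): V_d = 1/1.12·[0.7833·0.0000 + 0.2167·0.0000] = 0.0000
Node 0 (S = 80): V_0 = 1/1.12·[0.7833·41.9643 + 0.2167·0.0000] = 29.3500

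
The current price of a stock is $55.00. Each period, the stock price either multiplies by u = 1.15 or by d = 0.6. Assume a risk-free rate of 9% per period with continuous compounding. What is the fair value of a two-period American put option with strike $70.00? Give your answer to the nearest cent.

Risk-neutral probability p = (e^0.09 − 0.6)/(1.15 − 0.6) = 0.4942/0.5500 = 0.8985
Terminal stock prices: S_uu = 72.74, S_ud = 37.95, S_dd = 19.8
Terminal payoffs (K − S): max(-2.737, 0) = 0, max(32.05, 0) = 32.05, max(50.2, 0) = 50.2
Node u (S = 63.25): continuation = e^(−0.09)·[0.8985·0.0000 + 0.1015·32.0500] = 2.9731; exercise value = 6.7500 > continuation, so V_u = 6.7500 (exercise)
Node d (S = 33): continuation = e^(−0.09)·[0.8985·32.0500 + 0.1015·50.2000] = 30.9752; exercise value = 37.0000 > continuation, so V_d = 37.0000 (exercise)
Node 0 (S = 55): continuation = e^(−0.09)·[0.8985·6.7500 + 0.1015·37.0000] = 8.9752; exercise value = 15.0000 > continuation, so V_0 = 15.0000 (exercise)

$15.00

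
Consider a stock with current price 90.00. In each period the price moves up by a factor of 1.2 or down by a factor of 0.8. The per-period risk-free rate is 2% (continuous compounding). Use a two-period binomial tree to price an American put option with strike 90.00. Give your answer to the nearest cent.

Risk-neutral probability p = (e^0.02 − 0.8)/(1.2 − 0.8) = 0.2202/0.4000 = 0.5505
Terminal stock prices: S_uu = 129.6, S_ud = 86.4, S_dd = 57.6
Terminal payoffs (K − S): max(-39.6, 0) = 0, max(3.6, 0) = 3.6, max(32.4, 0) = 32.4
Node u (S = 108): continuation = e^(−0.02)·[0.5505·0.0000 + 0.4495·3.6000] = 1.5861; exercise value = 0.0000 ≤ continuation, so V_u = 1.5861
Node d (S = 72): continuation = e^(−0.02)·[0.5505·3.6000 + 0.4495·32.4000] = 16.2179; exercise value = 18.0000 > continuation, so V_d = 18.0000 (exercise)
Node 0 (S = 90): continuation = e^(−0.02)·[0.5505·1.5861 + 0.4495·18.0000] = 8.7866; exercise value = 0.0000 ≤ continuation, so V_0 = 8.7866

8.79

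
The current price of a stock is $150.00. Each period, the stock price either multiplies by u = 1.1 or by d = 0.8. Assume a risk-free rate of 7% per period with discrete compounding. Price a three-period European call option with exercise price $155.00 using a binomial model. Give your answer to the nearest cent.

$26.57

Risk-neutral probability p = (1 + 0.07 − 0.8)/(1.1 − 0.8) = 0.2700/0.3000 = 0.9000
Terminal stock prices: S_uuu = 199.7, S_uud = 145.2, S_udd = 105.6, S_ddd = 76.8
Terminal payoffs (S − K): max(44.65, 0) = 44.65, max(-9.8, 0) = 0, max(-49.4, 0) = 0, max(-78.2, 0) = 0
Node uu (S = 181.5): V_uu = 1/1.07·[0.9000·44.6500 + 0.1000·0.0000] = 37.5561
Node ud (S = 132): V_ud = 1/1.07·[0.9000·0.0000 + 0.1000·0.0000] = 0.0000
Node dd (S = 96): V_dd = 1/1.07·[0.9000·0.0000 + 0.1000·0.0000] = 0.0000
Node u (S = 165): V_u = 1/1.07·[0.9000·37.5561 + 0.1000·0.0000] = 31.5892
Node d (S = 120): V_d = 1/1.07·[0.9000·0.0000 + 0.1000·0.0000] = 0.0000
Node 0 (S = 150): V_0 = 1/1.07·[0.9000·31.5892 + 0.1000·0.0000] = 26.5704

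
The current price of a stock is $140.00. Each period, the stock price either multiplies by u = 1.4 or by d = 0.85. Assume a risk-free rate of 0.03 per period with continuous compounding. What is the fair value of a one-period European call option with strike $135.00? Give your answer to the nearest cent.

Risk-neutral probability p = (e^0.03 − 0.85)/(1.4 − 0.85) = 0.1805/0.5500 = 0.3281
Terminal stock prices: S_u = 196, S_d = 119
Terminal payoffs (S − K): max(61, 0) = 61, max(-16, 0) = 0
Node 0 (S = 140): V_0 = e^(−0.03)·[0.3281·61.0000 + 0.6719·0.0000] = 19.4225

$19.42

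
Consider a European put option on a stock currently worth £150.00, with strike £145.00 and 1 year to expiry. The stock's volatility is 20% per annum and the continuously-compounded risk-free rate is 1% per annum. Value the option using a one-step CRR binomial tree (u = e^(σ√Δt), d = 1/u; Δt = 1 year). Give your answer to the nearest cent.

CRR parameters: u = e^(σ√Δt) = e^(0.2·√1) = 1.2214, d = 1/u = 0.8187
Per-period rate: rΔt = 0.01·1 = 0.01, so R = e^0.01 = 1.0101
Risk-neutral probability p = (e^0.01 − 0.8187)/(1.2214 − 0.8187) = 0.1913/0.4027 = 0.4751
Terminal stock prices: S_u = 183.2, S_d = 122.8
Terminal payoffs (K − S): max(-38.21, 0) = 0, max(22.19, 0) = 22.19
Node 0 (S = 150): V_0 = e^(−0.01)·[0.4751·0.0000 + 0.5249·22.1904] = 11.5313

£11.53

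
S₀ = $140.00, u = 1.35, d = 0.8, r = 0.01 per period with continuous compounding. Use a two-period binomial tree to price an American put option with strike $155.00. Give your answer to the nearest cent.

$27.19

Risk-neutral probability p = (e^0.01 − 0.8)/(1.35 − 0.8) = 0.2101/0.5500 = 0.3819
Terminal stock prices: S_uu = 255.2, S_ud = 151.2, S_dd = 89.6
Terminal payoffs (K − S): max(-100.2, 0) = 0, max(3.8, 0) = 3.8, max(65.4, 0) = 65.4
Node u (S = 189): continuation = e^(−0.01)·[0.3819·0.0000 + 0.6181·3.8000] = 2.3254; exercise value = 0.0000 ≤ continuation, so V_u = 2.3254
Node d (S = 112): continuation = e^(−0.01)·[0.3819·3.8000 + 0.6181·65.4000] = 41.4577; exercise value = 43.0000 > continuation, so V_d = 43.0000 (exercise)
Node 0 (S = 140): continuation = e^(−0.01)·[0.3819·2.3254 + 0.6181·43.0000] = 27.1927; exercise value = 15.0000 ≤ continuation, so V_0 = 27.1927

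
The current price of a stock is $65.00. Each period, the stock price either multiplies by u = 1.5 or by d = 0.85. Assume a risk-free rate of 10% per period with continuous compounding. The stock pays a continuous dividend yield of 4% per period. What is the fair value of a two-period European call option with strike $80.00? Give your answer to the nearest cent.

$6.80

Per-period risk-free factor R = e^0.1 = 1.1052; dividend-adjusted growth = e^(0.1−0.04) = 1.0618.
Risk-neutral probability p = (1.0618 − 0.85)/(1.5 − 0.85) = 0.2118/0.6500 = 0.3259
Terminal stock prices: S_uu = 146.2, S_ud = 82.88, S_dd = 46.96
Terminal payoffs (S − K): max(66.25, 0) = 66.25, max(2.875, 0) = 2.875, max(-33.04, 0) = 0
Node u (S = 97.5): V_u = e^(−0.1)·[0.3259·66.2500 + 0.6741·2.8750] = 21.2900
Node d (S = 55.25): V_d = e^(−0.1)·[0.3259·2.8750 + 0.6741·0.0000] = 0.8478
Node 0 (S = 65): V_0 = e^(−0.1)·[0.3259·21.2900 + 0.6741·0.8478] = 6.7953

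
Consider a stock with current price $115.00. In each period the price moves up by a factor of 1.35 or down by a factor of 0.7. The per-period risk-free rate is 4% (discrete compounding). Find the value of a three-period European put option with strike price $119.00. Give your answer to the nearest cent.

Risk-neutral probability p = (1 + 0.04 − 0.7)/(1.35 − 0.7) = 0.3400/0.6500 = 0.5231
Terminal stock prices: S_uuu = 282.9, S_uud = 146.7, S_udd = 76.07, S_ddd = 39.44
Terminal payoffs (K − S): max(-163.9, 0) = 0, max(-27.71, 0) = 0, max(42.93, 0) = 42.93, max(79.56, 0) = 79.56
Node uu (S = 209.6): V_uu = 1/1.04·[0.5231·0.0000 + 0.4769·0.0000] = 0.0000
Node ud (S = 108.7): V_ud = 1/1.04·[0.5231·0.0000 + 0.4769·42.9275] = 19.6857
Node dd (S = 56.35): V_dd = 1/1.04·[0.5231·42.9275 + 0.4769·79.5550] = 58.0731
Node u (S = 155.2): V_u = 1/1.04·[0.5231·0.0000 + 0.4769·19.6857] = 9.0275
Node d (S = 80.5): V_d = 1/1.04·[0.5231·19.6857 + 0.4769·58.0731] = 36.5322
Node 0 (S = 115): V_0 = 1/1.04·[0.5231·9.0275 + 0.4769·36.5322] = 21.2934

$21.29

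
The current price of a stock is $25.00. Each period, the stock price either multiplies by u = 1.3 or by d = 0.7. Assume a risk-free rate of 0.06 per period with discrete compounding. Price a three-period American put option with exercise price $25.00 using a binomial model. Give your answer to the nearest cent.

$3.56

Risk-neutral probability p = (1 + 0.06 − 0.7)/(1.3 − 0.7) = 0.3600/0.6000 = 0.6000
Terminal stock prices: S_uuu = 54.93, S_uud = 29.58, S_udd = 15.92, S_ddd = 8.575
Terminal payoffs (K − S): max(-29.93, 0) = 0, max(-4.575, 0) = 0, max(9.075, 0) = 9.075, max(16.43, 0) = 16.43
Node uu (S = 42.25): continuation = 1/1.06·[0.6000·0.0000 + 0.4000·0.0000] = 0.0000; exercise value = 0.0000 ≤ continuation, so V_uu = 0.0000
Node ud (S = 22.75): continuation = 1/1.06·[0.6000·0.0000 + 0.4000·9.0750] = 3.4245; exercise value = 2.2500 ≤ continuation, so V_ud = 3.4245
Node dd (S = 12.25): continuation = 1/1.06·[0.6000·9.0750 + 0.4000·16.4250] = 11.3349; exercise value = 12.7500 > continuation, so V_dd = 12.7500 (exercise)
Node u (S = 32.5): continuation = 1/1.06·[0.6000·0.0000 + 0.4000·3.4245] = 1.2923; exercise value = 0.0000 ≤ continuation, so V_u = 1.2923
Node d (S = 17.5): continuation = 1/1.06·[0.6000·3.4245 + 0.4000·12.7500] = 6.7497; exercise value = 7.5000 > continuation, so V_d = 7.5000 (exercise)
Node 0 (S = 25): continuation = 1/1.06·[0.6000·1.2923 + 0.4000·7.5000] = 3.5617; exercise value = 0.0000 ≤ continuation, so V_0 = 3.5617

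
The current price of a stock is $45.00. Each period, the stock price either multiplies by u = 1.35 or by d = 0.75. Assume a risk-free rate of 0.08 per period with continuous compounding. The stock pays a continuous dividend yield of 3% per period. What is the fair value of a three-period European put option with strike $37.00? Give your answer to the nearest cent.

Per-period risk-free factor R = e^0.08 = 1.0833; dividend-adjusted growth = e^(0.08−0.03) = 1.0513.
Risk-neutral probability p = (1.0513 − 0.75)/(1.35 − 0.75) = 0.3013/0.6000 = 0.5021
Terminal stock prices: S_uuu = 110.7, S_uud = 61.51, S_udd = 34.17, S_ddd = 18.98
Terminal payoffs (K − S): max(-73.72, 0) = 0, max(-24.51, 0) = 0, max(2.828, 0) = 2.828, max(18.02, 0) = 18.02
Node uu (S = 82.01): V_uu = e^(−0.08)·[0.5021·0.0000 + 0.4979·0.0000] = 0.0000
Node ud (S = 45.56): V_ud = e^(−0.08)·[0.5021·0.0000 + 0.4979·2.8281] = 1.2998
Node dd (S = 25.31): V_dd = e^(−0.08)·[0.5021·2.8281 + 0.4979·18.0156] = 9.5909
Node u (S = 60.75): V_u = e^(−0.08)·[0.5021·0.0000 + 0.4979·1.2998] = 0.5974
Node d (S = 33.75): V_d = e^(−0.08)·[0.5021·1.2998 + 0.4979·9.5909] = 5.0105
Node 0 (S = 45): V_0 = e^(−0.08)·[0.5021·0.5974 + 0.4979·5.0105] = 2.5797

$2.58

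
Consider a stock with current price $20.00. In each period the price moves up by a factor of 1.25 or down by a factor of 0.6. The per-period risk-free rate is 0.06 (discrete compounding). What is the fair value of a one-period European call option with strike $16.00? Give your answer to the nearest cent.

$6.01

Risk-neutral probability p = (1 + 0.06 − 0.6)/(1.25 − 0.6) = 0.4600/0.6500 = 0.7077
Terminal stock prices: S_u = 25, S_d = 12
Terminal payoffs (S − K): max(9, 0) = 9, max(-4, 0) = 0
Node 0 (S = 20): V_0 = 1/1.06·[0.7077·9.0000 + 0.2923·0.0000] = 6.0087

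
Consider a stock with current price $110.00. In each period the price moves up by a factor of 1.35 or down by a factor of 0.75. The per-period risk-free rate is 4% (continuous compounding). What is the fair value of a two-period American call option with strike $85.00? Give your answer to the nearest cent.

Risk-neutral probability p = (e^0.04 − 0.75)/(1.35 − 0.75) = 0.2908/0.6000 = 0.4847
Terminal stock prices: S_uu = 200.5, S_ud = 111.4, S_dd = 61.88
Terminal payoffs (S − K): max(115.5, 0) = 115.5, max(26.38, 0) = 26.38, max(-23.12, 0) = 0
Node u (S = 148.5): continuation = e^(−0.04)·[0.4847·115.4750 + 0.5153·26.3750] = 66.8329; exercise value = 63.5000 ≤ continuation, so V_u = 66.8329
Node d (S = 82.5): continuation = e^(−0.04)·[0.4847·26.3750 + 0.5153·0.0000] = 12.2823; exercise value = 0.0000 ≤ continuation, so V_d = 12.2823
Node 0 (S = 110): continuation = e^(−0.04)·[0.4847·66.8329 + 0.5153·12.2823] = 37.2038; exercise value = 25.0000 ≤ continuation, so V_0 = 37.2038

$37.20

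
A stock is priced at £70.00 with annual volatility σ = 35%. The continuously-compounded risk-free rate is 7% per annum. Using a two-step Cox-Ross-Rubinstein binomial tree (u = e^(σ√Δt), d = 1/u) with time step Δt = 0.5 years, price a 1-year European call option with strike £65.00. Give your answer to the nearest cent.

£14.40

CRR parameters: u = e^(σ√Δt) = e^(0.35·√0.5) = 1.2808, d = 1/u = 0.7808
Per-period rate: rΔt = 0.07·0.5 = 0.035, so R = e^0.035 = 1.0356
Risk-neutral probability p = (e^0.035 − 0.7808)/(1.2808 − 0.7808) = 0.2549/0.5000 = 0.5097
Terminal stock prices: S_uu = 114.8, S_ud = 70, S_dd = 42.67
Terminal payoffs (S − K): max(49.83, 0) = 49.83, max(5, 0) = 5, max(-22.33, 0) = 0
Node u (S = 89.66): V_u = e^(−0.035)·[0.5097·49.8320 + 0.4903·5.0000] = 26.8919
Node d (S = 54.65): V_d = e^(−0.035)·[0.5097·5.0000 + 0.4903·0.0000] = 2.4607
Node 0 (S = 70): V_0 = e^(−0.035)·[0.5097·26.8919 + 0.4903·2.4607] = 14.3998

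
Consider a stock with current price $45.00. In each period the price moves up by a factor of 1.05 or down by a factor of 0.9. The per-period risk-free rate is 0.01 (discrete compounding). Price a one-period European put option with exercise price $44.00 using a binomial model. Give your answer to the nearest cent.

$0.92

Risk-neutral probability p = (1 + 0.01 − 0.9)/(1.05 − 0.9) = 0.1100/0.1500 = 0.7333
Terminal stock prices: S_u = 47.25, S_d = 40.5
Terminal payoffs (K − S): max(-3.25, 0) = 0, max(3.5, 0) = 3.5
Node 0 (S = 45): V_0 = 1/1.01·[0.7333·0.0000 + 0.2667·3.5000] = 0.9241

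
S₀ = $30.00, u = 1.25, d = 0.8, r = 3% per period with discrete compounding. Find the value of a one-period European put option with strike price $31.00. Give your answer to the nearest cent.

Risk-neutral probability p = (1 + 0.03 − 0.8)/(1.25 − 0.8) = 0.2300/0.4500 = 0.5111
Terminal stock prices: S_u = 37.5, S_d = 24
Terminal payoffs (K − S): max(-6.5, 0) = 0, max(7, 0) = 7
Node 0 (S = 30): V_0 = 1/1.03·[0.5111·0.0000 + 0.4889·7.0000] = 3.3225

$3.32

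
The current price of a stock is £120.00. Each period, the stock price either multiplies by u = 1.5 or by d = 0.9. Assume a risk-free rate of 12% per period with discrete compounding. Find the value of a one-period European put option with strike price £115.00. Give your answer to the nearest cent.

Risk-neutral probability p = (1 + 0.12 − 0.9)/(1.5 − 0.9) = 0.2200/0.6000 = 0.3667
Terminal stock prices: S_u = 180, S_d = 108
Terminal payoffs (K − S): max(-65, 0) = 0, max(7, 0) = 7
Node 0 (S = 120): V_0 = 1/1.12·[0.3667·0.0000 + 0.6333·7.0000] = 3.9583

£3.96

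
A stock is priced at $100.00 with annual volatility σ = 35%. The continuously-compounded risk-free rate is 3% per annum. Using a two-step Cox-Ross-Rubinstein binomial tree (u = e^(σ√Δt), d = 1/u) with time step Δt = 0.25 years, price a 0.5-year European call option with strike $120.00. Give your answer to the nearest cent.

CRR parameters: u = e^(σ√Δt) = e^(0.35·√0.25) = 1.1912, d = 1/u = 0.8395
Per-period rate: rΔt = 0.03·0.25 = 0.0075, so R = e^0.0075 = 1.0075
Risk-neutral probability p = (e^0.0075 − 0.8395)/(1.1912 − 0.8395) = 0.1681/0.3518 = 0.4778
Terminal stock prices: S_uu = 141.9, S_ud = 100, S_dd = 70.47
Terminal payoffs (S − K): max(21.91, 0) = 21.91, max(-20, 0) = 0, max(-49.53, 0) = 0
Node u (S = 119.1): V_u = e^(−0.0075)·[0.4778·21.9068 + 0.5222·0.0000] = 10.3880
Node d (S = 83.95): V_d = e^(−0.0075)·[0.4778·0.0000 + 0.5222·0.0000] = 0.0000
Node 0 (S = 100): V_0 = e^(−0.0075)·[0.4778·10.3880 + 0.5222·0.0000] = 4.9259

$4.93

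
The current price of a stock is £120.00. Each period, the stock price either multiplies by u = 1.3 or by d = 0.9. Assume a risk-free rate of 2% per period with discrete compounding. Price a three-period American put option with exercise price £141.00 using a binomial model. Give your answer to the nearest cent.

£24.68

Risk-neutral probability p = (1 + 0.02 − 0.9)/(1.3 − 0.9) = 0.1200/0.4000 = 0.3000
Terminal stock prices: S_uuu = 263.6, S_uud = 182.5, S_udd = 126.4, S_ddd = 87.48
Terminal payoffs (K − S): max(-122.6, 0) = 0, max(-41.52, 0) = 0, max(14.64, 0) = 14.64, max(53.52, 0) = 53.52
Node uu (S = 202.8): continuation = 1/1.02·[0.3000·0.0000 + 0.7000·0.0000] = 0.0000; exercise value = 0.0000 ≤ continuation, so V_uu = 0.0000
Node ud (S = 140.4): continuation = 1/1.02·[0.3000·0.0000 + 0.7000·14.6400] = 10.0471; exercise value = 0.6000 ≤ continuation, so V_ud = 10.0471
Node dd (S = 97.2): continuation = 1/1.02·[0.3000·14.6400 + 0.7000·53.5200] = 41.0353; exercise value = 43.8000 > continuation, so V_dd = 43.8000 (exercise)
Node u (S = 156): continuation = 1/1.02·[0.3000·0.0000 + 0.7000·10.0471] = 6.8950; exercise value = 0.0000 ≤ continuation, so V_u = 6.8950
Node d (S = 108): continuation = 1/1.02·[0.3000·10.0471 + 0.7000·43.8000] = 33.0138; exercise value = 33.0000 ≤ continuation, so V_d = 33.0138
Node 0 (S = 120): continuation = 1/1.02·[0.3000·6.8950 + 0.7000·33.0138] = 24.6845; exercise value = 21.0000 ≤ continuation, so V_0 = 24.6845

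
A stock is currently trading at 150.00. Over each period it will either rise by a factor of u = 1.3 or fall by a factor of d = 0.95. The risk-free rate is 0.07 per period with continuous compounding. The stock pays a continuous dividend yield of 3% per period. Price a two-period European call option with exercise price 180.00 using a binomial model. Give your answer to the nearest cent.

6.06

Per-period risk-free factor R = e^0.07 = 1.0725; dividend-adjusted growth = e^(0.07−0.03) = 1.0408.
Risk-neutral probability p = (1.0408 − 0.95)/(1.3 − 0.95) = 0.0908/0.3500 = 0.2595
Terminal stock prices: S_uu = 253.5, S_ud = 185.2, S_dd = 135.4
Terminal payoffs (S − K): max(73.5, 0) = 73.5, max(5.25, 0) = 5.25, max(-44.62, 0) = 0
Node u (S = 195): V_u = e^(−0.07)·[0.2595·73.5000 + 0.7405·5.2500] = 21.4060
Node d (S = 142.5): V_d = e^(−0.07)·[0.2595·5.2500 + 0.7405·0.0000] = 1.2701
Node 0 (S = 150): V_0 = e^(−0.07)·[0.2595·21.4060 + 0.7405·1.2701] = 6.0555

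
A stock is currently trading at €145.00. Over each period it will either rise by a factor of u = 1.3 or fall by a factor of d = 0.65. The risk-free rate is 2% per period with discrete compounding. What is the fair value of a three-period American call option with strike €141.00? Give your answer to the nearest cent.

€38.08

Risk-neutral probability p = (1 + 0.02 − 0.65)/(1.3 − 0.65) = 0.3700/0.6500 = 0.5692
Terminal stock prices: S_uuu = 318.6, S_uud = 159.3, S_udd = 79.64, S_ddd = 39.82
Terminal payoffs (S − K): max(177.6, 0) = 177.6, max(18.28, 0) = 18.28, max(-61.36, 0) = 0, max(-101.2, 0) = 0
Node uu (S = 245.1): continuation = 1/1.02·[0.5692·177.5650 + 0.4308·18.2825] = 106.8147; exercise value = 104.0500 ≤ continuation, so V_uu = 106.8147
Node ud (S = 122.5): continuation = 1/1.02·[0.5692·18.2825 + 0.4308·0.0000] = 10.2029; exercise value = 0.0000 ≤ continuation, so V_ud = 10.2029
Node dd (S = 61.26): continuation = 1/1.02·[0.5692·0.0000 + 0.4308·0.0000] = 0.0000; exercise value = 0.0000 ≤ continuation, so V_dd = 0.0000
Node u (S = 188.5): continuation = 1/1.02·[0.5692·106.8147 + 0.4308·10.2029] = 63.9189; exercise value = 47.5000 ≤ continuation, so V_u = 63.9189
Node d (S = 94.25): continuation = 1/1.02·[0.5692·10.2029 + 0.4308·0.0000] = 5.6939; exercise value = 0.0000 ≤ continuation, so V_d = 5.6939
Node 0 (S = 145): continuation = 1/1.02·[0.5692·63.9189 + 0.4308·5.6939] = 38.0759; exercise value = 4.0000 ≤ continuation, so V_0 = 38.0759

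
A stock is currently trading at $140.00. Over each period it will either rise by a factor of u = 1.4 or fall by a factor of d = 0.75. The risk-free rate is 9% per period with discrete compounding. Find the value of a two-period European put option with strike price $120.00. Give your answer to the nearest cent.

Risk-neutral probability p = (1 + 0.09 − 0.75)/(1.4 − 0.75) = 0.3400/0.6500 = 0.5231
Terminal stock prices: S_uu = 274.4, S_ud = 147, S_dd = 78.75
Terminal payoffs (K − S): max(-154.4, 0) = 0, max(-27, 0) = 0, max(41.25, 0) = 41.25
Node u (S = 196): V_u = 1/1.09·[0.5231·0.0000 + 0.4769·0.0000] = 0.0000
Node d (S = 105): V_d = 1/1.09·[0.5231·0.0000 + 0.4769·41.2500] = 18.0487
Node 0 (S = 140): V_0 = 1/1.09·[0.5231·0.0000 + 0.4769·18.0487] = 7.8971

$7.90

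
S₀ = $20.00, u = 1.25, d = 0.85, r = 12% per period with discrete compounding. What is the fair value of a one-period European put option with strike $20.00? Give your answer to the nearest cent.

Risk-neutral probability p = (1 + 0.12 − 0.85)/(1.25 − 0.85) = 0.2700/0.4000 = 0.6750
Terminal stock prices: S_u = 25, S_d = 17
Terminal payoffs (K − S): max(-5, 0) = 0, max(3, 0) = 3
Node 0 (S = 20): V_0 = 1/1.12·[0.6750·0.0000 + 0.3250·3.0000] = 0.8705

$0.87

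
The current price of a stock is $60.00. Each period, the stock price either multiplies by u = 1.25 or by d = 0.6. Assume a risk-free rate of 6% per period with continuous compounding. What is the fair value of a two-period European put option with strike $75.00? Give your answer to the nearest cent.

$14.91

Risk-neutral probability p = (e^0.06 − 0.6)/(1.25 − 0.6) = 0.4618/0.6500 = 0.7105
Terminal stock prices: S_uu = 93.75, S_ud = 45, S_dd = 21.6
Terminal payoffs (K − S): max(-18.75, 0) = 0, max(30, 0) = 30, max(53.4, 0) = 53.4
Node u (S = 75): V_u = e^(−0.06)·[0.7105·0.0000 + 0.2895·30.0000] = 8.1787
Node d (S = 36): V_d = e^(−0.06)·[0.7105·30.0000 + 0.2895·53.4000] = 34.6323
Node 0 (S = 60): V_0 = e^(−0.06)·[0.7105·8.1787 + 0.2895·34.6323] = 14.9143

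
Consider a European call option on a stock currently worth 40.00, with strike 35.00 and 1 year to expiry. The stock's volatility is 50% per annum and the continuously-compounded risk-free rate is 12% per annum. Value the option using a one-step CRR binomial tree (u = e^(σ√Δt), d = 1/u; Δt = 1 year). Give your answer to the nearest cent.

CRR parameters: u = e^(σ√Δt) = e^(0.5·√1) = 1.6487, d = 1/u = 0.6065
Per-period rate: rΔt = 0.12·1 = 0.12, so R = e^0.12 = 1.1275
Risk-neutral probability p = (e^0.12 − 0.6065)/(1.6487 − 0.6065) = 0.5210/1.0422 = 0.4999
Terminal stock prices: S_u = 65.95, S_d = 24.26
Terminal payoffs (S − K): max(30.95, 0) = 30.95, max(-10.74, 0) = 0
Node 0 (S = 40): V_0 = e^(−0.12)·[0.4999·30.9489 + 0.5001·0.0000] = 13.7212

13.72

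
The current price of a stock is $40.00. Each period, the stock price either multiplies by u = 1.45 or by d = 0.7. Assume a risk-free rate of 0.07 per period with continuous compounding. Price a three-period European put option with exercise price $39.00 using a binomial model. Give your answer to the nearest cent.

$5.85

Risk-neutral probability p = (e^0.07 − 0.7)/(1.45 − 0.7) = 0.3725/0.7500 = 0.4967
Terminal stock prices: S_uuu = 121.9, S_uud = 58.87, S_udd = 28.42, S_ddd = 13.72
Terminal payoffs (K − S): max(-82.94, 0) = 0, max(-19.87, 0) = 0, max(10.58, 0) = 10.58, max(25.28, 0) = 25.28
Node uu (S = 84.1): V_uu = e^(−0.07)·[0.4967·0.0000 + 0.5033·0.0000] = 0.0000
Node ud (S = 40.6): V_ud = e^(−0.07)·[0.4967·0.0000 + 0.5033·10.5800] = 4.9651
Node dd (S = 19.6): V_dd = e^(−0.07)·[0.4967·10.5800 + 0.5033·25.2800] = 16.7634
Node u (S = 58): V_u = e^(−0.07)·[0.4967·0.0000 + 0.5033·4.9651] = 2.3301
Node d (S = 28): V_d = e^(−0.07)·[0.4967·4.9651 + 0.5033·16.7634] = 10.1663
Node 0 (S = 40): V_0 = e^(−0.07)·[0.4967·2.3301 + 0.5033·10.1663] = 5.8501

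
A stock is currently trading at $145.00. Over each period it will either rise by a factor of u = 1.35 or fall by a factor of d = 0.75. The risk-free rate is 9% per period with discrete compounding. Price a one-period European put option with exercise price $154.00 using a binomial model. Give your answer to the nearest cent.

$17.99

Risk-neutral probability p = (1 + 0.09 − 0.75)/(1.35 − 0.75) = 0.3400/0.6000 = 0.5667
Terminal stock prices: S_u = 195.8, S_d = 108.8
Terminal payoffs (K − S): max(-41.75, 0) = 0, max(45.25, 0) = 45.25
Node 0 (S = 145): V_0 = 1/1.09·[0.5667·0.0000 + 0.4333·45.2500] = 17.9893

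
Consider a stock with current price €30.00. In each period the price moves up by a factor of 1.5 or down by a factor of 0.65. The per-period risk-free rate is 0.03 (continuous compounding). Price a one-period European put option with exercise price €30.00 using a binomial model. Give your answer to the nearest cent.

Risk-neutral probability p = (e^0.03 − 0.65)/(1.5 − 0.65) = 0.3805/0.8500 = 0.4476
Terminal stock prices: S_u = 45, S_d = 19.5
Terminal payoffs (K − S): max(-15, 0) = 0, max(10.5, 0) = 10.5
Node 0 (S = 30): V_0 = e^(−0.03)·[0.4476·0.0000 + 0.5524·10.5000] = 5.6288

€5.63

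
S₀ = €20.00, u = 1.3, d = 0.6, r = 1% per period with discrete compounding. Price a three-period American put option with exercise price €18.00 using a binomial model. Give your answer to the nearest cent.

Risk-neutral probability p = (1 + 0.01 − 0.6)/(1.3 − 0.6) = 0.4100/0.7000 = 0.5857
Terminal stock prices: S_uuu = 43.94, S_uud = 20.28, S_udd = 9.36, S_ddd = 4.32
Terminal payoffs (K − S): max(-25.94, 0) = 0, max(-2.28, 0) = 0, max(8.64, 0) = 8.64, max(13.68, 0) = 13.68
Node uu (S = 33.8): continuation = 1/1.01·[0.5857·0.0000 + 0.4143·0.0000] = 0.0000; exercise value = 0.0000 ≤ continuation, so V_uu = 0.0000
Node ud (S = 15.6): continuation = 1/1.01·[0.5857·0.0000 + 0.4143·8.6400] = 3.5440; exercise value = 2.4000 ≤ continuation, so V_ud = 3.5440
Node dd (S = 7.2): continuation = 1/1.01·[0.5857·8.6400 + 0.4143·13.6800] = 10.6218; exercise value = 10.8000 > continuation, so V_dd = 10.8000 (exercise)
Node u (S = 26): continuation = 1/1.01·[0.5857·0.0000 + 0.4143·3.5440] = 1.4537; exercise value = 0.0000 ≤ continuation, so V_u = 1.4537
Node d (S = 12): continuation = 1/1.01·[0.5857·3.5440 + 0.4143·10.8000] = 6.4852; exercise value = 6.0000 ≤ continuation, so V_d = 6.4852
Node 0 (S = 20): continuation = 1/1.01·[0.5857·1.4537 + 0.4143·6.4852] = 3.5031; exercise value = 0.0000 ≤ continuation, so V_0 = 3.5031

€3.50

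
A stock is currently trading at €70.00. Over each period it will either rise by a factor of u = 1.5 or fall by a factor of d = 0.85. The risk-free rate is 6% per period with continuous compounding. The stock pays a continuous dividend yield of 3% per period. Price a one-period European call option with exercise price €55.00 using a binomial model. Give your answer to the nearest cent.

€16.13

Per-period risk-free factor R = e^0.06 = 1.0618; dividend-adjusted growth = e^(0.06−0.03) = 1.0305.
Risk-neutral probability p = (1.0305 − 0.85)/(1.5 − 0.85) = 0.1805/0.6500 = 0.2776
Terminal stock prices: S_u = 105, S_d = 59.5
Terminal payoffs (S − K): max(50, 0) = 50, max(4.5, 0) = 4.5
Node 0 (S = 70): V_0 = e^(−0.06)·[0.2776·50.0000 + 0.7224·4.5000] = 16.1341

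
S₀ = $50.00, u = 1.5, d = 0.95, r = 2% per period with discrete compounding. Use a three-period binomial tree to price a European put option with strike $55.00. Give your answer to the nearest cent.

$7.60

Risk-neutral probability p = (1 + 0.02 − 0.95)/(1.5 − 0.95) = 0.0700/0.5500 = 0.1273
Terminal stock prices: S_uuu = 168.8, S_uud = 106.9, S_udd = 67.69, S_ddd = 42.87
Terminal payoffs (K − S): max(-113.8, 0) = 0, max(-51.88, 0) = 0, max(-12.69, 0) = 0, max(12.13, 0) = 12.13
Node uu (S = 112.5): V_uu = 1/1.02·[0.1273·0.0000 + 0.8727·0.0000] = 0.0000
Node ud (S = 71.25): V_ud = 1/1.02·[0.1273·0.0000 + 0.8727·0.0000] = 0.0000
Node dd (S = 45.12): V_dd = 1/1.02·[0.1273·0.0000 + 0.8727·12.1313] = 10.3797
Node u (S = 75): V_u = 1/1.02·[0.1273·0.0000 + 0.8727·0.0000] = 0.0000
Node d (S = 47.5): V_d = 1/1.02·[0.1273·0.0000 + 0.8727·10.3797] = 8.8810
Node 0 (S = 50): V_0 = 1/1.02·[0.1273·0.0000 + 0.8727·8.8810] = 7.5987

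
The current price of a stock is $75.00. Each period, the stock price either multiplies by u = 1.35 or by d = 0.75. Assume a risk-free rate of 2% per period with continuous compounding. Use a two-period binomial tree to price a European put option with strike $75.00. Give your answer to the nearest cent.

Risk-neutral probability p = (e^0.02 − 0.75)/(1.35 − 0.75) = 0.2702/0.6000 = 0.4503
Terminal stock prices: S_uu = 136.7, S_ud = 75.94, S_dd = 42.19
Terminal payoffs (K − S): max(-61.69, 0) = 0, max(-0.9375, 0) = 0, max(32.81, 0) = 32.81
Node u (S = 101.2): V_u = e^(−0.02)·[0.4503·0.0000 + 0.5497·0.0000] = 0.0000
Node d (S = 56.25): V_d = e^(−0.02)·[0.4503·0.0000 + 0.5497·32.8125] = 17.6787
Node 0 (S = 75): V_0 = e^(−0.02)·[0.4503·0.0000 + 0.5497·17.6787] = 9.5250

$9.52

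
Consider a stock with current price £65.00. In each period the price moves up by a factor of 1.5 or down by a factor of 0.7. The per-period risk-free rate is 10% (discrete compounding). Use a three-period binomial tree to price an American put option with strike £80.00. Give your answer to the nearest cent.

£18.71

Risk-neutral probability p = (1 + 0.1 − 0.7)/(1.5 − 0.7) = 0.4000/0.8000 = 0.5000
Terminal stock prices: S_uuu = 219.4, S_uud = 102.4, S_udd = 47.77, S_ddd = 22.29
Terminal payoffs (K − S): max(-139.4, 0) = 0, max(-22.38, 0) = 0, max(32.23, 0) = 32.23, max(57.71, 0) = 57.71
Node uu (S = 146.2): continuation = 1/1.1·[0.5000·0.0000 + 0.5000·0.0000] = 0.0000; exercise value = 0.0000 ≤ continuation, so V_uu = 0.0000
Node ud (S = 68.25): continuation = 1/1.1·[0.5000·0.0000 + 0.5000·32.2250] = 14.6477; exercise value = 11.7500 ≤ continuation, so V_ud = 14.6477
Node dd (S = 31.85): continuation = 1/1.1·[0.5000·32.2250 + 0.5000·57.7050] = 40.8773; exercise value = 48.1500 > continuation, so V_dd = 48.1500 (exercise)
Node u (S = 97.5): continuation = 1/1.1·[0.5000·0.0000 + 0.5000·14.6477] = 6.6581; exercise value = 0.0000 ≤ continuation, so V_u = 6.6581
Node d (S = 45.5): continuation = 1/1.1·[0.5000·14.6477 + 0.5000·48.1500] = 28.5444; exercise value = 34.5000 > continuation, so V_d = 34.5000 (exercise)
Node 0 (S = 65): continuation = 1/1.1·[0.5000·6.6581 + 0.5000·34.5000] = 18.7082; exercise value = 15.0000 ≤ continuation, so V_0 = 18.7082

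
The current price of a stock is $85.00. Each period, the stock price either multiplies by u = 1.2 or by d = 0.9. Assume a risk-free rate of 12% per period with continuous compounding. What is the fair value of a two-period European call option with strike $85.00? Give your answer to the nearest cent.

$18.88

Risk-neutral probability p = (e^0.12 − 0.9)/(1.2 − 0.9) = 0.2275/0.3000 = 0.7583
Terminal stock prices: S_uu = 122.4, S_ud = 91.8, S_dd = 68.85
Terminal payoffs (S − K): max(37.4, 0) = 37.4, max(6.8, 0) = 6.8, max(-16.15, 0) = 0
Node u (S = 102): V_u = e^(−0.12)·[0.7583·37.4000 + 0.2417·6.8000] = 26.6118
Node d (S = 76.5): V_d = e^(−0.12)·[0.7583·6.8000 + 0.2417·0.0000] = 4.5735
Node 0 (S = 85): V_0 = e^(−0.12)·[0.7583·26.6118 + 0.2417·4.5735] = 18.8786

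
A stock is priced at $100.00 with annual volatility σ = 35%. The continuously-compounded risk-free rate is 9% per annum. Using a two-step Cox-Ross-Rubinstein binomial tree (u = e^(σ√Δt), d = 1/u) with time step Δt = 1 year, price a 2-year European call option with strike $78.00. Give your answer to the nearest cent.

$39.75

CRR parameters: u = e^(σ√Δt) = e^(0.35·√1) = 1.4191, d = 1/u = 0.7047
Per-period rate: rΔt = 0.09·1 = 0.09, so R = e^0.09 = 1.0942
Risk-neutral probability p = (e^0.09 − 0.7047)/(1.4191 − 0.7047) = 0.3895/0.7144 = 0.5452
Terminal stock prices: S_uu = 201.4, S_ud = 100, S_dd = 49.66
Terminal payoffs (S − K): max(123.4, 0) = 123.4, max(22, 0) = 22, max(-28.34, 0) = 0
Node u (S = 141.9): V_u = e^(−0.09)·[0.5452·123.3753 + 0.4548·22.0000] = 70.6201
Node d (S = 70.47): V_d = e^(−0.09)·[0.5452·22.0000 + 0.4548·0.0000] = 10.9622
Node 0 (S = 100): V_0 = e^(−0.09)·[0.5452·70.6201 + 0.4548·10.9622] = 39.7453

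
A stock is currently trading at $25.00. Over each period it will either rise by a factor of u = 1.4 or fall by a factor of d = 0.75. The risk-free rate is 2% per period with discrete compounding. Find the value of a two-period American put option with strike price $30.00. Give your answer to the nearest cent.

Risk-neutral probability p = (1 + 0.02 − 0.75)/(1.4 − 0.75) = 0.2700/0.6500 = 0.4154
Terminal stock prices: S_uu = 49, S_ud = 26.25, S_dd = 14.06
Terminal payoffs (K − S): max(-19, 0) = 0, max(3.75, 0) = 3.75, max(15.94, 0) = 15.94
Node u (S = 35): continuation = 1/1.02·[0.4154·0.0000 + 0.5846·3.7500] = 2.1493; exercise value = 0.0000 ≤ continuation, so V_u = 2.1493
Node d (S = 18.75): continuation = 1/1.02·[0.4154·3.7500 + 0.5846·15.9375] = 10.6618; exercise value = 11.2500 > continuation, so V_d = 11.2500 (exercise)
Node 0 (S = 25): continuation = 1/1.02·[0.4154·2.1493 + 0.5846·11.2500] = 7.3233; exercise value = 5.0000 ≤ continuation, so V_0 = 7.3233

$7.32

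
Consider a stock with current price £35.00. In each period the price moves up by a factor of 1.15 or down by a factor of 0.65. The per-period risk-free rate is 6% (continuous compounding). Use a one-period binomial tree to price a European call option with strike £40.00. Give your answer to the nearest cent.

£0.19

Risk-neutral probability p = (e^0.06 − 0.65)/(1.15 − 0.65) = 0.4118/0.5000 = 0.8237
Terminal stock prices: S_u = 40.25, S_d = 22.75
Terminal payoffs (S − K): max(0.25, 0) = 0.25, max(-17.25, 0) = 0
Node 0 (S = 35): V_0 = e^(−0.06)·[0.8237·0.2500 + 0.1763·0.0000] = 0.1939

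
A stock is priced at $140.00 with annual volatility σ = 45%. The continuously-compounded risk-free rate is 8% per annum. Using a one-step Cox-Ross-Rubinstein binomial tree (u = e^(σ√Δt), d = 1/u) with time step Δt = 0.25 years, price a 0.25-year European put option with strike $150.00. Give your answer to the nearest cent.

$19.16

CRR parameters: u = e^(σ√Δt) = e^(0.45·√0.25) = 1.2523, d = 1/u = 0.7985
Per-period rate: rΔt = 0.08·0.25 = 0.02, so R = e^0.02 = 1.0202
Risk-neutral probability p = (e^0.02 − 0.7985)/(1.2523 − 0.7985) = 0.2217/0.4538 = 0.4885
Terminal stock prices: S_u = 175.3, S_d = 111.8
Terminal payoffs (K − S): max(-25.33, 0) = 0, max(38.21, 0) = 38.21
Node 0 (S = 140): V_0 = e^(−0.02)·[0.4885·0.0000 + 0.5115·38.2077] = 19.1562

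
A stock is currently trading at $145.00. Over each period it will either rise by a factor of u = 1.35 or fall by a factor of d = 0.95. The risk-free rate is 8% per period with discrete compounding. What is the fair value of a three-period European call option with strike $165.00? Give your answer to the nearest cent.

Risk-neutral probability p = (1 + 0.08 − 0.95)/(1.35 − 0.95) = 0.1300/0.4000 = 0.3250
Terminal stock prices: S_uuu = 356.8, S_uud = 251, S_udd = 176.7, S_ddd = 124.3
Terminal payoffs (S − K): max(191.8, 0) = 191.8, max(86.05, 0) = 86.05, max(11.66, 0) = 11.66, max(-40.68, 0) = 0
Node uu (S = 264.3): V_uu = 1/1.08·[0.3250·191.7544 + 0.6750·86.0494] = 111.4847
Node ud (S = 186): V_ud = 1/1.08·[0.3250·86.0494 + 0.6750·11.6644] = 33.1847
Node dd (S = 130.9): V_dd = 1/1.08·[0.3250·11.6644 + 0.6750·0.0000] = 3.5101
Node u (S = 195.8): V_u = 1/1.08·[0.3250·111.4847 + 0.6750·33.1847] = 54.2891
Node d (S = 137.8): V_d = 1/1.08·[0.3250·33.1847 + 0.6750·3.5101] = 12.1800
Node 0 (S = 145): V_0 = 1/1.08·[0.3250·54.2891 + 0.6750·12.1800] = 23.9495

$23.95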